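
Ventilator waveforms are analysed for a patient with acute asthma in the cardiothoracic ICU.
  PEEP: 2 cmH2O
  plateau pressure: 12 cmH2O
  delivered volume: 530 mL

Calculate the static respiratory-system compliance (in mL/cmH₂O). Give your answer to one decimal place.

Cstat = Vt / (Pplat − PEEP) = 530 / (12 − 2) = 530 / 10.0 = 53.0 mL/cmH2O.

53.0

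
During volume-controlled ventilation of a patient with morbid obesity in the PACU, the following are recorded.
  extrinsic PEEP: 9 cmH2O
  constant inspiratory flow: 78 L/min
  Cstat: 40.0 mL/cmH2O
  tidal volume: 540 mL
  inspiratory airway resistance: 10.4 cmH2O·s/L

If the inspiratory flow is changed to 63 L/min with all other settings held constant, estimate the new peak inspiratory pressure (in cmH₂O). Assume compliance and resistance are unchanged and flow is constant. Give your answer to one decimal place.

33.4

Flow: 78 L/min ÷ 60 = 1.3 L/s.
New flow: 63 L/min ÷ 60 = 1.05 L/s.
PIP = Vt/C + R·V̇ + PEEP (constant-flow equation of motion).
Only the resistive term changes: ΔPIP = R × ΔV̇ = 10.4 × (1.05 − 1.3) = 10.4 × -0.25 = -2.6 cmH2O.
Original PIP = 540/40.0 + 10.4×1.3 + 9 = 36.02 cmH2O; new PIP = 36.02 + (-2.6) = 33.42 cmH2O.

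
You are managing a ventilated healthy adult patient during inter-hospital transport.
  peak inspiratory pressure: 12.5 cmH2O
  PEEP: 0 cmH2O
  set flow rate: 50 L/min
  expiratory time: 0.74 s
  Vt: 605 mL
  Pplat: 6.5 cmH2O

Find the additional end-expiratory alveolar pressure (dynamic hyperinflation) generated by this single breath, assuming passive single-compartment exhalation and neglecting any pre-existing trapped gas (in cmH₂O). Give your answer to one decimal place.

Flow: 50 L/min ÷ 60 = 0.8333 L/s.
R = (PIP − Pplat)/V̇ = (12.5 − 6.5) / 0.8333 = 6.0/0.8333 = 7.2 cmH2O·s/L.
C = Vt/(Pplat − PEEP) = 605.0 / (6.5 − 0) = 605.0/6.5 = 93.077 mL/cmH2O.
τ = R × C = 7.2 × 0.09308 L/cmH2O = 0.6702 s.
Fraction remaining = e^(−Te/τ) = e^(−0.74/0.6702) = 0.3315; trapped volume = 605.0 × 0.3315 = 200.56 mL.
Additional alveolar pressure from trapping ≈ V_trapped / C = 200.56 / 93.077 = 2.155 cmH2O.

2.2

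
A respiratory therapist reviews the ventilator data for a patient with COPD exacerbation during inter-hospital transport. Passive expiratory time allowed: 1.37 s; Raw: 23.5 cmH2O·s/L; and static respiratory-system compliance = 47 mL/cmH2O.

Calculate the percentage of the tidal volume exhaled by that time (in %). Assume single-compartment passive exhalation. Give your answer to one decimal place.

71.1

τ = R × C = 23.5 × 47 mL/cmH2O = 23.5 × 0.047 L/cmH2O = 1.105 s.
Passive exhalation: V(t)/V₀ = e^(−t/τ) = e^(−1.37/1.105) = 0.2894.
Fraction exhaled = 1 − 0.2894 = 0.7106 → 71.06%.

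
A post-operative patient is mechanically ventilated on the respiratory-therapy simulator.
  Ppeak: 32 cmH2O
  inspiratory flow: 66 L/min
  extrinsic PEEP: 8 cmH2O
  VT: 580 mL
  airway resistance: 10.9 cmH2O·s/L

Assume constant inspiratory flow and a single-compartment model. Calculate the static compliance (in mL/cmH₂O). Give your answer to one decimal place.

48.3

Flow: 66 L/min ÷ 60 = 1.1 L/s.
Equation of motion (constant flow): PIP = Vt/C + R·V̇ + PEEP.
Vt/C = PIP − R·V̇ − PEEP = 32 − 10.9×1.1 − 8 = 32 − 11.99 − 8 = 12.01 cmH2O.
C = Vt / 12.01 = 580 / 12.01 = 48.293 mL/cmH2O.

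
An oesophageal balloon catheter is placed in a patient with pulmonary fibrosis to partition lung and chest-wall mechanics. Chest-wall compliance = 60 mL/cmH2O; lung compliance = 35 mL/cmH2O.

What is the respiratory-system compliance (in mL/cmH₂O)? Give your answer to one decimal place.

Lung and chest wall are elastances in series: 1/Crs = 1/CL + 1/Ccw.
1/Crs = 1/35 + 1/60 = 0.04524.
Crs = 22.104 mL/cmH2O.

22.1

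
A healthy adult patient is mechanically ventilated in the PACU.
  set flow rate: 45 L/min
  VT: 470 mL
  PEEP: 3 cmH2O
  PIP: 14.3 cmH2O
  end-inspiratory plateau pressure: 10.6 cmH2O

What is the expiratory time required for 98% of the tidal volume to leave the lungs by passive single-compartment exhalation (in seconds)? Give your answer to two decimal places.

1.19

Flow: 45 L/min ÷ 60 = 0.75 L/s.
R = (PIP − Pplat)/V̇ = (14.3 − 10.6) / 0.75 = 3.7/0.75 = 4.933 cmH2O·s/L.
C = Vt/(Pplat − PEEP) = 470.0 / (10.6 − 3) = 470.0/7.6 = 61.842 mL/cmH2O.
τ = R × C = 4.933 × 0.06184 L/cmH2O = 0.3051 s.
t = −τ·ln(1 − 0.98) = −0.3051·ln(0.02) = 1.194 s.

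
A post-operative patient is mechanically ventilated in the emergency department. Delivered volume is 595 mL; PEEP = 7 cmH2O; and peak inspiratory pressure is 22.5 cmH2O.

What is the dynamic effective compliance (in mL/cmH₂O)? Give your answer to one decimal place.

38.4

Dynamic compliance = Vt / (PIP − PEEP) = 595 / (22.5 − 7) = 595 / 15.5 = 38.387 mL/cmH2O.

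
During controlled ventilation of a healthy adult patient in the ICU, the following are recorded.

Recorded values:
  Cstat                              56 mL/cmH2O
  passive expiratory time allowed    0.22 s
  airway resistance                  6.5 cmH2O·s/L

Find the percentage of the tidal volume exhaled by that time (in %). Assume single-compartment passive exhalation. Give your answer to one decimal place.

45.4

τ = R × C = 6.5 × 56 mL/cmH2O = 6.5 × 0.056 L/cmH2O = 0.364 s.
Passive exhalation: V(t)/V₀ = e^(−t/τ) = e^(−0.22/0.364) = 0.5464.
Fraction exhaled = 1 − 0.5464 = 0.4536 → 45.36%.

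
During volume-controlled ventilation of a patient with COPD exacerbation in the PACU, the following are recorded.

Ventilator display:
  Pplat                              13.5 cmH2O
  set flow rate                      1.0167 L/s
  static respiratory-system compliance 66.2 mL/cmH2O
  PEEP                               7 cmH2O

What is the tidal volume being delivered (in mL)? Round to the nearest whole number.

Vt = Cstat × (Pplat − PEEP) = 66.2 × (13.5 − 7) = 66.2 × 6.5 = 430.3 mL.

430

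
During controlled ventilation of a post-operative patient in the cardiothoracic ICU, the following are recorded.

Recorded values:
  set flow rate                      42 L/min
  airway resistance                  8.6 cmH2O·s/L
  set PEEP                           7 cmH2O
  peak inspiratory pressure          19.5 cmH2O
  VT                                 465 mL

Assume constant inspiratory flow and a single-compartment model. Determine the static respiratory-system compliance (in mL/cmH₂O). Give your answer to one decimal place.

Flow: 42 L/min ÷ 60 = 0.7 L/s.
Equation of motion (constant flow): PIP = Vt/C + R·V̇ + PEEP.
Vt/C = PIP − R·V̇ − PEEP = 19.5 − 8.6×0.7 − 7 = 19.5 − 6.02 − 7 = 6.48 cmH2O.
C = Vt / 6.48 = 465 / 6.48 = 71.759 mL/cmH2O.

71.8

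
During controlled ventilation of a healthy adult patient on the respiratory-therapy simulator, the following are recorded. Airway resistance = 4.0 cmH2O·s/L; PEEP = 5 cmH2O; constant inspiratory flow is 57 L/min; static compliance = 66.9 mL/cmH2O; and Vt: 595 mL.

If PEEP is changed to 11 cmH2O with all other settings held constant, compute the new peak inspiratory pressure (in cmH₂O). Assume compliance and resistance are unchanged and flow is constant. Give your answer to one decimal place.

Flow: 57 L/min ÷ 60 = 0.95 L/s.
PIP = Vt/C + R·V̇ + PEEP (constant-flow equation of motion).
Only the baseline term changes: ΔPIP = ΔPEEP = 11 − 5 = 6.0 cmH2O.
Original PIP = 595/66.9 + 4.0×0.95 + 5 = 17.694 cmH2O; new PIP = 17.694 + (6.0) = 23.694 cmH2O.

23.7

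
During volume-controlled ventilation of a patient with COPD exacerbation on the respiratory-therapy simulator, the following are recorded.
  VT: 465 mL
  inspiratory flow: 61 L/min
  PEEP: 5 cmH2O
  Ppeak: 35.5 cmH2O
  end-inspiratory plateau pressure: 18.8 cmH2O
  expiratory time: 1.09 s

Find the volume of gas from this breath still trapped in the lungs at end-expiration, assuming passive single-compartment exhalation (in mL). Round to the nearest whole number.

Flow: 61 L/min ÷ 60 = 1.0167 L/s.
R = (PIP − Pplat)/V̇ = (35.5 − 18.8) / 1.0167 = 16.7/1.0167 = 16.426 cmH2O·s/L.
C = Vt/(Pplat − PEEP) = 465.0 / (18.8 − 5) = 465.0/13.8 = 33.696 mL/cmH2O.
τ = R × C = 16.426 × 0.0337 L/cmH2O = 0.5536 s.
Fraction remaining = e^(−Te/τ) = e^(−1.09/0.5536) = 0.1396.
Trapped volume = 465.0 × 0.1396 = 64.914 mL.

65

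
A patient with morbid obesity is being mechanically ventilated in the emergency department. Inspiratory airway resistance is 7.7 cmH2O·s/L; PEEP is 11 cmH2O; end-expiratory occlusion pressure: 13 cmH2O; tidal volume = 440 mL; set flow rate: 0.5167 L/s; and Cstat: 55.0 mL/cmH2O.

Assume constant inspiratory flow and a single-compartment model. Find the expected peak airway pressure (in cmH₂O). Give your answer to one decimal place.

25.0

Total PEEP = 13 cmH2O (set 11 + intrinsic 2); this is the baseline alveolar pressure.
Equation of motion (constant flow): PIP = Vt/C + R·V̇ + PEEP.
PIP = 440/55.0 + 7.7×0.5167 + 13 = 8.0 + 3.979 + 13 = 24.979 cmH2O.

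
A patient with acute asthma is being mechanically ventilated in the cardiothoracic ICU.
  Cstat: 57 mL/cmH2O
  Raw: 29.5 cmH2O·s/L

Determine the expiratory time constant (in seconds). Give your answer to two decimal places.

1.68

τ = R × C = 29.5 × 57 mL/cmH2O = 29.5 × 0.057 L/cmH2O = 1.682 s.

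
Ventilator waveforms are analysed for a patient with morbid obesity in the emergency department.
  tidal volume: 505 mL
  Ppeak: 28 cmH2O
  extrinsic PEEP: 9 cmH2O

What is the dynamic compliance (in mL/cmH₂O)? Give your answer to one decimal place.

Dynamic compliance = Vt / (PIP − PEEP) = 505 / (28 − 9) = 505 / 19.0 = 26.579 mL/cmH2O.

26.6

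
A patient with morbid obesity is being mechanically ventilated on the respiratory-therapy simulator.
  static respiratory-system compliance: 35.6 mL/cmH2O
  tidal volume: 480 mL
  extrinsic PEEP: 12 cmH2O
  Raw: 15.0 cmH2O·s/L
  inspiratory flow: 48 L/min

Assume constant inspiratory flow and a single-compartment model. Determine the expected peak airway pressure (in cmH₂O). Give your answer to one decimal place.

37.5

Flow: 48 L/min ÷ 60 = 0.8 L/s.
Equation of motion (constant flow): PIP = Vt/C + R·V̇ + PEEP.
PIP = 480/35.6 + 15.0×0.8 + 12 = 13.483 + 12.0 + 12 = 37.483 cmH2O.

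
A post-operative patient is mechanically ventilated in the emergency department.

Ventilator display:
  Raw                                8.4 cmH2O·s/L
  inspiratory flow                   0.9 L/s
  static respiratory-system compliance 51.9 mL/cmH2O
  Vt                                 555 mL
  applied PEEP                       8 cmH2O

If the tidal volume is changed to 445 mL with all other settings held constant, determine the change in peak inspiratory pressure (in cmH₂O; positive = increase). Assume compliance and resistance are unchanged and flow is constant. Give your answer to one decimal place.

-2.1

PIP = Vt/C + R·V̇ + PEEP (constant-flow equation of motion).
Only the elastic term changes: ΔPIP = ΔVt / C = (445 − 555) / 51.9 = -2.119 cmH2O.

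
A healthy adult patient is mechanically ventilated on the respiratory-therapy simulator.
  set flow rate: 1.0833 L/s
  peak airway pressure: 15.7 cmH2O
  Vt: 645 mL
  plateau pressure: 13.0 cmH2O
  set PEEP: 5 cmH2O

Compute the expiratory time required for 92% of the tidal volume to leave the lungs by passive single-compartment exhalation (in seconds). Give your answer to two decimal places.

R = (PIP − Pplat)/V̇ = (15.7 − 13.0) / 1.0833 = 2.7/1.0833 = 2.492 cmH2O·s/L.
C = Vt/(Pplat − PEEP) = 645.0 / (13.0 − 5) = 645.0/8.0 = 80.625 mL/cmH2O.
τ = R × C = 2.492 × 0.08063 L/cmH2O = 0.2009 s.
t = −τ·ln(1 − 0.92) = −0.2009·ln(0.08) = 0.5074 s.

0.51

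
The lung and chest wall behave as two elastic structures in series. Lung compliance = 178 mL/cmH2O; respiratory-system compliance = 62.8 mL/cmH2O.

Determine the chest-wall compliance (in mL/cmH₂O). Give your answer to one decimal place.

97.0

1/Ccw = 1/Crs − 1/CL.
1/Ccw = 1/62.8 − 1/178 = 0.01031.
Ccw = 96.993 mL/cmH2O.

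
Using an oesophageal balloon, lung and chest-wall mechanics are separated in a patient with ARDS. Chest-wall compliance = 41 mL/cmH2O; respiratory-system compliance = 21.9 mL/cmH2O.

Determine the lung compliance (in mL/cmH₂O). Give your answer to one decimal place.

47.0

1/CL = 1/Crs − 1/Ccw.
1/CL = 1/21.9 − 1/41 = 0.02127.
CL = 47.015 mL/cmH2O.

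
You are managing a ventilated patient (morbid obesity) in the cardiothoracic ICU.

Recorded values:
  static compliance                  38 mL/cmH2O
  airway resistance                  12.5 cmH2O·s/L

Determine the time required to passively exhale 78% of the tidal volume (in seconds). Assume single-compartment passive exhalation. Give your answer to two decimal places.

τ = R × C = 12.5 × 38 mL/cmH2O = 12.5 × 0.038 L/cmH2O = 0.475 s.
Exhaled fraction f = 1 − e^(−t/τ) → t = −τ·ln(1 − f) = −0.475·ln(0.22) = 0.7192 s.

0.72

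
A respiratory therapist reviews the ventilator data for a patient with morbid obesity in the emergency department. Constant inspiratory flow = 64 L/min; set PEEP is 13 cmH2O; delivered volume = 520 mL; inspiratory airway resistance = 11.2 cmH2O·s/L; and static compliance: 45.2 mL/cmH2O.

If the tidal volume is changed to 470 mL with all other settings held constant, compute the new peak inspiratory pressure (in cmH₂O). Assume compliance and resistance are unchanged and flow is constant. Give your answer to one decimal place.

Flow: 64 L/min ÷ 60 = 1.0667 L/s.
PIP = Vt/C + R·V̇ + PEEP (constant-flow equation of motion).
Only the elastic term changes: ΔPIP = ΔVt / C = (470 − 520) / 45.2 = -1.106 cmH2O.
Original PIP = 520/45.2 + 11.2×1.0667 + 13 = 36.451 cmH2O; new PIP = 36.451 + (-1.106) = 35.345 cmH2O.

35.3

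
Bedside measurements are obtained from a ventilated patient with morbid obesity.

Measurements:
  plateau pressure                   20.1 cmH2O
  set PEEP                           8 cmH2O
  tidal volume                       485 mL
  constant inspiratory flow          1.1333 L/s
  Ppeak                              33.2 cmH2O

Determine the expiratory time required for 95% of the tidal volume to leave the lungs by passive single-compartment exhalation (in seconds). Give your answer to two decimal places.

R = (PIP − Pplat)/V̇ = (33.2 − 20.1) / 1.1333 = 13.1/1.1333 = 11.559 cmH2O·s/L.
C = Vt/(Pplat − PEEP) = 485.0 / (20.1 − 8) = 485.0/12.1 = 40.083 mL/cmH2O.
τ = R × C = 11.559 × 0.04008 L/cmH2O = 0.4633 s.
t = −τ·ln(1 − 0.95) = −0.4633·ln(0.05) = 1.388 s.

1.39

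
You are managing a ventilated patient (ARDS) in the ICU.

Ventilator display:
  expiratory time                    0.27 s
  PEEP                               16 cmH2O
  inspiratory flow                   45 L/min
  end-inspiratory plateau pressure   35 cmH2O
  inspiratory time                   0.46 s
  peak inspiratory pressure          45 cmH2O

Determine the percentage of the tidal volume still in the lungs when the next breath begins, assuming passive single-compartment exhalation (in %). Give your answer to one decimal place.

32.8

Flow: 45 L/min ÷ 60 = 0.75 L/s.
Vt = flow × Ti = 0.75 L/s × 0.46 s × 1000 mL/L = 345.0 mL.
R = (PIP − Pplat)/V̇ = (45 − 35) / 0.75 = 10.0/0.75 = 13.333 cmH2O·s/L.
C = Vt/(Pplat − PEEP) = 345.0 / (35 − 16) = 345.0/19.0 = 18.158 mL/cmH2O.
τ = R × C = 13.333 × 0.01816 L/cmH2O = 0.2421 s.
Fraction remaining at end-expiration = e^(−Te/τ) = e^(−0.27/0.2421) = 0.3278 → 32.78%.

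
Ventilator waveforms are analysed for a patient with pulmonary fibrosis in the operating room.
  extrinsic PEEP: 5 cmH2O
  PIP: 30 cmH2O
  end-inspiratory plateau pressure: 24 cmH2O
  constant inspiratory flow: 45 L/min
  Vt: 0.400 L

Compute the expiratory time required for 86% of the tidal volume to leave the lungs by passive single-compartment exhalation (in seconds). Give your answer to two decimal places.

0.33

Flow: 45 L/min ÷ 60 = 0.75 L/s.
R = (PIP − Pplat)/V̇ = (30 − 24) / 0.75 = 6.0/0.75 = 8.0 cmH2O·s/L.
C = Vt/(Pplat − PEEP) = 400.0 / (24 − 5) = 400.0/19.0 = 21.053 mL/cmH2O.
τ = R × C = 8.0 × 0.02105 L/cmH2O = 0.1684 s.
t = −τ·ln(1 − 0.86) = −0.1684·ln(0.14) = 0.3311 s.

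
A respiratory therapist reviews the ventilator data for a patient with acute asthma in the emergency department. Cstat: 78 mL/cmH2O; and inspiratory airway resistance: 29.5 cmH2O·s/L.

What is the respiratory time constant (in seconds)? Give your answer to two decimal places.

τ = R × C = 29.5 × 78 mL/cmH2O = 29.5 × 0.078 L/cmH2O = 2.301 s.

2.30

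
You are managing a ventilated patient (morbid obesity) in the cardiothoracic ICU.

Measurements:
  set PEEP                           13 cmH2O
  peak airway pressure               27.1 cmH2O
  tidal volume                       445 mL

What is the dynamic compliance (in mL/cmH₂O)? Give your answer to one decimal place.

Dynamic compliance = Vt / (PIP − PEEP) = 445 / (27.1 − 13) = 445 / 14.1 = 31.56 mL/cmH2O.

31.6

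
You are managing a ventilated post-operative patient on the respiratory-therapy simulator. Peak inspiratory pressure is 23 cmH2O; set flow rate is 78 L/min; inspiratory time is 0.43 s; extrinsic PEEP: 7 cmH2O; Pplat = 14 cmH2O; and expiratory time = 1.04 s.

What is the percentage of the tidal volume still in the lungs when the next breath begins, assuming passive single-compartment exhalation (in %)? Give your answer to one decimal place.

15.2

Flow: 78 L/min ÷ 60 = 1.3 L/s.
Vt = flow × Ti = 1.3 L/s × 0.43 s × 1000 mL/L = 559.0 mL.
R = (PIP − Pplat)/V̇ = (23 − 14) / 1.3 = 9.0/1.3 = 6.923 cmH2O·s/L.
C = Vt/(Pplat − PEEP) = 559.0 / (14 − 7) = 559.0/7.0 = 79.857 mL/cmH2O.
τ = R × C = 6.923 × 0.07986 L/cmH2O = 0.5529 s.
Fraction remaining at end-expiration = e^(−Te/τ) = e^(−1.04/0.5529) = 0.1524 → 15.24%.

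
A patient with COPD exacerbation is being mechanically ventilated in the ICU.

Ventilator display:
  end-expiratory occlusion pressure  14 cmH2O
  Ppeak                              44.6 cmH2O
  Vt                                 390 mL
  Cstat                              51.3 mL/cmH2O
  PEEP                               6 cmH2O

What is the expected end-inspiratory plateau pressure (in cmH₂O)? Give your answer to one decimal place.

21.6

End-expiratory occlusion gives total PEEP = 14 cmH2O (intrinsic PEEP = 14 − 6 = 8). Use total PEEP for the elastic gradient.
Pplat = PEEPtotal + Vt / Cstat = 14 + 390 / 51.3 = 14 + 7.602 = 21.602 cmH2O.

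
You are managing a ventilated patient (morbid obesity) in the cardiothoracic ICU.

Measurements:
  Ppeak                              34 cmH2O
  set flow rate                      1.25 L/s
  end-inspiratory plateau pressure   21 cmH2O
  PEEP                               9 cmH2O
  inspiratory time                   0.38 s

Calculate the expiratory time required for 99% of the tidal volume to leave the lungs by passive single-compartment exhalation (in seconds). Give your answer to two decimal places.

Vt = flow × Ti = 1.25 L/s × 0.38 s × 1000 mL/L = 475.0 mL.
R = (PIP − Pplat)/V̇ = (34 − 21) / 1.25 = 13.0/1.25 = 10.4 cmH2O·s/L.
C = Vt/(Pplat − PEEP) = 475.0 / (21 − 9) = 475.0/12.0 = 39.583 mL/cmH2O.
τ = R × C = 10.4 × 0.03958 L/cmH2O = 0.4116 s.
t = −τ·ln(1 − 0.99) = −0.4116·ln(0.01) = 1.895 s.

1.90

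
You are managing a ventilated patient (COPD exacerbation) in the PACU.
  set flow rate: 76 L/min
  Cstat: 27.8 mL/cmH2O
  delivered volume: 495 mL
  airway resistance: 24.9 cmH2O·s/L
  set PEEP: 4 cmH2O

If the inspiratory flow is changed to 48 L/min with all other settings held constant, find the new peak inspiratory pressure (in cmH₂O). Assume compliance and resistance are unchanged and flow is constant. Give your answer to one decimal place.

Flow: 76 L/min ÷ 60 = 1.2667 L/s.
New flow: 48 L/min ÷ 60 = 0.8 L/s.
PIP = Vt/C + R·V̇ + PEEP (constant-flow equation of motion).
Only the resistive term changes: ΔPIP = R × ΔV̇ = 24.9 × (0.8 − 1.2667) = 24.9 × -0.4667 = -11.621 cmH2O.
Original PIP = 495/27.8 + 24.9×1.2667 + 4 = 53.347 cmH2O; new PIP = 53.347 + (-11.621) = 41.726 cmH2O.

41.7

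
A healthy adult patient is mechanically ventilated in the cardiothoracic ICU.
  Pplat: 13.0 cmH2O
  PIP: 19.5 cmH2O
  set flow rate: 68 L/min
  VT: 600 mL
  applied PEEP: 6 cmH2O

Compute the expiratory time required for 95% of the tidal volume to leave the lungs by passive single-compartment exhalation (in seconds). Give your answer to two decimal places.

1.47

Flow: 68 L/min ÷ 60 = 1.1333 L/s.
R = (PIP − Pplat)/V̇ = (19.5 − 13.0) / 1.1333 = 6.5/1.1333 = 5.735 cmH2O·s/L.
C = Vt/(Pplat − PEEP) = 600.0 / (13.0 − 6) = 600.0/7.0 = 85.714 mL/cmH2O.
τ = R × C = 5.735 × 0.08571 L/cmH2O = 0.4915 s.
t = −τ·ln(1 − 0.95) = −0.4915·ln(0.05) = 1.472 s.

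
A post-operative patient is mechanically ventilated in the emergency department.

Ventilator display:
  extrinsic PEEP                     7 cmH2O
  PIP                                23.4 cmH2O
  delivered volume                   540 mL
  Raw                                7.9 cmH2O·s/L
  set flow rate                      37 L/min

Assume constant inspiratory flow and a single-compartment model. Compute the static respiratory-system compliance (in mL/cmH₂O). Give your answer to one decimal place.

Flow: 37 L/min ÷ 60 = 0.6167 L/s.
Equation of motion (constant flow): PIP = Vt/C + R·V̇ + PEEP.
Vt/C = PIP − R·V̇ − PEEP = 23.4 − 7.9×0.6167 − 7 = 23.4 − 4.872 − 7 = 11.528 cmH2O.
C = Vt / 11.528 = 540 / 11.528 = 46.842 mL/cmH2O.

46.8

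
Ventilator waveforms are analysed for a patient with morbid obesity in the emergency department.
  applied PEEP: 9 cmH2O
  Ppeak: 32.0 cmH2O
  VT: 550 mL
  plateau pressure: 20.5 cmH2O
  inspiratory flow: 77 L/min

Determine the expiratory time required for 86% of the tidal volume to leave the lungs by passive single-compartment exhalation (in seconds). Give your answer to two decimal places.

Flow: 77 L/min ÷ 60 = 1.2833 L/s.
R = (PIP − Pplat)/V̇ = (32.0 − 20.5) / 1.2833 = 11.5/1.2833 = 8.961 cmH2O·s/L.
C = Vt/(Pplat − PEEP) = 550.0 / (20.5 − 9) = 550.0/11.5 = 47.826 mL/cmH2O.
τ = R × C = 8.961 × 0.04783 L/cmH2O = 0.4286 s.
t = −τ·ln(1 − 0.86) = −0.4286·ln(0.14) = 0.8427 s.

0.84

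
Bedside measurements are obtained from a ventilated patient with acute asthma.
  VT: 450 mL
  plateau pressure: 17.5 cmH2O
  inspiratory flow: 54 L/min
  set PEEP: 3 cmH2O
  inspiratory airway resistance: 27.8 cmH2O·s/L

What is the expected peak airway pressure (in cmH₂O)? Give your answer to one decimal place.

42.5

Flow: 54 L/min ÷ 60 = 0.9 L/s.
PIP = Pplat + Raw × flow = 17.5 + 27.8 × 0.9 = 17.5 + 25.02 = 42.52 cmH2O.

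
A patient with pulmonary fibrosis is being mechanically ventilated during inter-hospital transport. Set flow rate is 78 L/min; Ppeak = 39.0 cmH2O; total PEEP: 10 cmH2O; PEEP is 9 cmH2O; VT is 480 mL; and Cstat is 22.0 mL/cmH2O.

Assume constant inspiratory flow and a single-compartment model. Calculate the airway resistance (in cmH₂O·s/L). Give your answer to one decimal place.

5.5

Flow: 78 L/min ÷ 60 = 1.3 L/s.
Total PEEP = 10 cmH2O (set 9 + intrinsic 1); this is the baseline alveolar pressure.
Equation of motion (constant flow): PIP = Vt/C + R·V̇ + PEEP.
R·V̇ = PIP − Vt/C − PEEP = 39.0 − 480/22.0 − 10 = 39.0 − 21.818 − 10 = 7.182 cmH2O.
R = 7.182 / 1.3 = 5.525 cmH2O·s/L.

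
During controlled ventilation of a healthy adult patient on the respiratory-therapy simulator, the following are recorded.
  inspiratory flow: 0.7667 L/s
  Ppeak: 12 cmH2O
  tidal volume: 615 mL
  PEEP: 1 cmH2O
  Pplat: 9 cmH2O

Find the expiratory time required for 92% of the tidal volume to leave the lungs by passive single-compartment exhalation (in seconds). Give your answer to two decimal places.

R = (PIP − Pplat)/V̇ = (12 − 9) / 0.7667 = 3.0/0.7667 = 3.913 cmH2O·s/L.
C = Vt/(Pplat − PEEP) = 615.0 / (9 − 1) = 615.0/8.0 = 76.875 mL/cmH2O.
τ = R × C = 3.913 × 0.07688 L/cmH2O = 0.3008 s.
t = −τ·ln(1 − 0.92) = −0.3008·ln(0.08) = 0.7597 s.

0.76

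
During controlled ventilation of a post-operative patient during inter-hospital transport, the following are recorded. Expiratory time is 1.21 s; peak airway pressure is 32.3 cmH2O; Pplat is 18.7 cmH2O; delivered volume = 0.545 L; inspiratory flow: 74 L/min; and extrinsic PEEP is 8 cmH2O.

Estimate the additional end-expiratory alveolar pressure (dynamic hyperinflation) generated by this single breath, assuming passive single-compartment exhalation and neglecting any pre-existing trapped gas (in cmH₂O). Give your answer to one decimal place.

1.2

Flow: 74 L/min ÷ 60 = 1.2333 L/s.
R = (PIP − Pplat)/V̇ = (32.3 − 18.7) / 1.2333 = 13.6/1.2333 = 11.027 cmH2O·s/L.
C = Vt/(Pplat − PEEP) = 545.0 / (18.7 − 8) = 545.0/10.7 = 50.935 mL/cmH2O.
τ = R × C = 11.027 × 0.05094 L/cmH2O = 0.5617 s.
Fraction remaining = e^(−Te/τ) = e^(−1.21/0.5617) = 0.116; trapped volume = 545.0 × 0.116 = 63.22 mL.
Additional alveolar pressure from trapping ≈ V_trapped / C = 63.22 / 50.935 = 1.241 cmH2O.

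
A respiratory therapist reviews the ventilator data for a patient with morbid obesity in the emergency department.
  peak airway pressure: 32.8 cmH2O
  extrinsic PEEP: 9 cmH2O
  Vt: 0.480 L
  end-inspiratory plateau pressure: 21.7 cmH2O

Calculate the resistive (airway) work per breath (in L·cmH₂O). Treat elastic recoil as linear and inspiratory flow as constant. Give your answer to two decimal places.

5.33

With constant inspiratory flow the resistive pressure is constant at PIP − Pplat = 32.8 − 21.7 = 11.1 cmH2O, so resistive work = 11.1 × 0.480 = 5.328 L·cmH2O.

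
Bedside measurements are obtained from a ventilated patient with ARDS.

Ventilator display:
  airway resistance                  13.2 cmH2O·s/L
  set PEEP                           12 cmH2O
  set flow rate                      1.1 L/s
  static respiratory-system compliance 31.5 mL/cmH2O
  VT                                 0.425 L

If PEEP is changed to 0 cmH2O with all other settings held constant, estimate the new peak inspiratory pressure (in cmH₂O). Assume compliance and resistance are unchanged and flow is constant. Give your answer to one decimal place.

PIP = Vt/C + R·V̇ + PEEP (constant-flow equation of motion).
Only the baseline term changes: ΔPIP = ΔPEEP = 0 − 12 = -12.0 cmH2O.
Original PIP = 425/31.5 + 13.2×1.1 + 12 = 40.012 cmH2O; new PIP = 40.012 + (-12.0) = 28.012 cmH2O.

28.0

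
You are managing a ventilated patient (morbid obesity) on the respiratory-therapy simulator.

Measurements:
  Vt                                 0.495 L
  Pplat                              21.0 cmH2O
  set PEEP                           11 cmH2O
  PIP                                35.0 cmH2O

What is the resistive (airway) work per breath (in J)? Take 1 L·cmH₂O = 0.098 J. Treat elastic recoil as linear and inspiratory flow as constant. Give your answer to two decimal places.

0.68

With constant inspiratory flow the resistive pressure is constant at PIP − Pplat = 35.0 − 21.0 = 14.0 cmH2O, so resistive work = 14.0 × 0.495 = 6.93 L·cmH2O.
× 0.098 J/(L·cmH2O) → 0.6791 J.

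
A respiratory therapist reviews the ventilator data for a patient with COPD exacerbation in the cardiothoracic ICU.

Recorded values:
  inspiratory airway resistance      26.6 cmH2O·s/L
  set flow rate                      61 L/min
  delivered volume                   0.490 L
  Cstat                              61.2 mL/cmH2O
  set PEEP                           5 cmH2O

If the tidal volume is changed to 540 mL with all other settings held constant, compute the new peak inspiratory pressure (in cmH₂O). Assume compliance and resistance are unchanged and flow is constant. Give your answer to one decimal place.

Flow: 61 L/min ÷ 60 = 1.0167 L/s.
PIP = Vt/C + R·V̇ + PEEP (constant-flow equation of motion).
Only the elastic term changes: ΔPIP = ΔVt / C = (540 − 490) / 61.2 = 0.817 cmH2O.
Original PIP = 490/61.2 + 26.6×1.0167 + 5 = 40.051 cmH2O; new PIP = 40.051 + (0.817) = 40.868 cmH2O.

40.9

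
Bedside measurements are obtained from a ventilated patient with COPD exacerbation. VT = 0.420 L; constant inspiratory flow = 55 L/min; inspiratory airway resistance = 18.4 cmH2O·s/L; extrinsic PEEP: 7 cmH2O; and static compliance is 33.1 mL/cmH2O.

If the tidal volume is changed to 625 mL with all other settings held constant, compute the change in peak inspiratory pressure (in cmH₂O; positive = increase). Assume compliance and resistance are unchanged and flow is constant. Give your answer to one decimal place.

6.2

PIP = Vt/C + R·V̇ + PEEP (constant-flow equation of motion).
Only the elastic term changes: ΔPIP = ΔVt / C = (625 − 420) / 33.1 = 6.193 cmH2O.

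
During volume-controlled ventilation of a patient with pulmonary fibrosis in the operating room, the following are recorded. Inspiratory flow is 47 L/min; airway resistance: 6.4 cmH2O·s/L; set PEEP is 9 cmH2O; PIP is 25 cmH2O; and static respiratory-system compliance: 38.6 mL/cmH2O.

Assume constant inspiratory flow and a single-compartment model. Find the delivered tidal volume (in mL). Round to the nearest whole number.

424

Flow: 47 L/min ÷ 60 = 0.7833 L/s.
Equation of motion (constant flow): PIP = Vt/C + R·V̇ + PEEP.
Vt/C = PIP − R·V̇ − PEEP = 25 − 5.013 − 9 = 10.987 cmH2O.
Vt = C × 10.987 = 38.6 × 10.987 = 424.1 mL.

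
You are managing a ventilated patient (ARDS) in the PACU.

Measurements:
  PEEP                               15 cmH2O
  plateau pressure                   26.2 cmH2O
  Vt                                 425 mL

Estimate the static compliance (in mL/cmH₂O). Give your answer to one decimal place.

37.9

Cstat = Vt / (Pplat − PEEP) = 425 / (26.2 − 15) = 425 / 11.2 = 37.946 mL/cmH2O.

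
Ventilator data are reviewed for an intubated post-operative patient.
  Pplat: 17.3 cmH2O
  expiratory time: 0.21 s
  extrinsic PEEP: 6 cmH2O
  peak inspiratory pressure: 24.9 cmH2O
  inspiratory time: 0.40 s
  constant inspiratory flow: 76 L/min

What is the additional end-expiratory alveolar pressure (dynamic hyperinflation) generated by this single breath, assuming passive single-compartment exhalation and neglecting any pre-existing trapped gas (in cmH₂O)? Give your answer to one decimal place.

5.2

Flow: 76 L/min ÷ 60 = 1.2667 L/s.
Vt = flow × Ti = 1.2667 L/s × 0.40 s × 1000 mL/L = 506.68 mL.
R = (PIP − Pplat)/V̇ = (24.9 − 17.3) / 1.2667 = 7.6/1.2667 = 6.0 cmH2O·s/L.
C = Vt/(Pplat − PEEP) = 506.68 / (17.3 − 6) = 506.68/11.3 = 44.839 mL/cmH2O.
τ = R × C = 6.0 × 0.04484 L/cmH2O = 0.269 s.
Fraction remaining = e^(−Te/τ) = e^(−0.21/0.269) = 0.4581; trapped volume = 506.68 × 0.4581 = 232.11 mL.
Additional alveolar pressure from trapping ≈ V_trapped / C = 232.11 / 44.839 = 5.177 cmH2O.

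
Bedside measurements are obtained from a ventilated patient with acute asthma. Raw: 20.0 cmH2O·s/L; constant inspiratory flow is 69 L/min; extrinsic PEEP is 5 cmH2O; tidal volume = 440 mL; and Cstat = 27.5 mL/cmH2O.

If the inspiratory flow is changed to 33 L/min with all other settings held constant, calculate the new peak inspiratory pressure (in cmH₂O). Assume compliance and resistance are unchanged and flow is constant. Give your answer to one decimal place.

32.0

Flow: 69 L/min ÷ 60 = 1.15 L/s.
New flow: 33 L/min ÷ 60 = 0.55 L/s.
PIP = Vt/C + R·V̇ + PEEP (constant-flow equation of motion).
Only the resistive term changes: ΔPIP = R × ΔV̇ = 20.0 × (0.55 − 1.15) = 20.0 × -0.6 = -12.0 cmH2O.
Original PIP = 440/27.5 + 20.0×1.15 + 5 = 44.0 cmH2O; new PIP = 44.0 + (-12.0) = 32.0 cmH2O.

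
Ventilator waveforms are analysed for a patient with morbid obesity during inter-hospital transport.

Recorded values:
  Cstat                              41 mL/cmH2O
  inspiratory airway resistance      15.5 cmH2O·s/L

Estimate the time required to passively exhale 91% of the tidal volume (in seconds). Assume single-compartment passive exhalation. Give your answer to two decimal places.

τ = R × C = 15.5 × 41 mL/cmH2O = 15.5 × 0.041 L/cmH2O = 0.6355 s.
Exhaled fraction f = 1 − e^(−t/τ) → t = −τ·ln(1 − f) = −0.6355·ln(0.09) = 1.53 s.

1.53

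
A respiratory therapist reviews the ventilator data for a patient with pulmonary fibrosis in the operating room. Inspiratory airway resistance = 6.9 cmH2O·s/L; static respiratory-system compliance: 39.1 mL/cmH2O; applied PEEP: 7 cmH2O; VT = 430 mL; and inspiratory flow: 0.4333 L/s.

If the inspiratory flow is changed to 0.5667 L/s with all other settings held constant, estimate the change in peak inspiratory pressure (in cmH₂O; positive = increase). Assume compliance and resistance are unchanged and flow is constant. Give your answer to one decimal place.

PIP = Vt/C + R·V̇ + PEEP (constant-flow equation of motion).
Only the resistive term changes: ΔPIP = R × ΔV̇ = 6.9 × (0.5667 − 0.4333) = 6.9 × 0.1334 = 0.9205 cmH2O.

0.9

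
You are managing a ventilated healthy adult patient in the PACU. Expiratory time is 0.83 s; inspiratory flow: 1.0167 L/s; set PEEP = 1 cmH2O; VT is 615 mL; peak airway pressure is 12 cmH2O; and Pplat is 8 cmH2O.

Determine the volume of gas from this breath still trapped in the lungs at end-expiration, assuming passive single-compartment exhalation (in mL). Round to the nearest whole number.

56

R = (PIP − Pplat)/V̇ = (12 − 8) / 1.0167 = 4.0/1.0167 = 3.934 cmH2O·s/L.
C = Vt/(Pplat − PEEP) = 615.0 / (8 − 1) = 615.0/7.0 = 87.857 mL/cmH2O.
τ = R × C = 3.934 × 0.08786 L/cmH2O = 0.3456 s.
Fraction remaining = e^(−Te/τ) = e^(−0.83/0.3456) = 0.09057.
Trapped volume = 615.0 × 0.09057 = 55.701 mL.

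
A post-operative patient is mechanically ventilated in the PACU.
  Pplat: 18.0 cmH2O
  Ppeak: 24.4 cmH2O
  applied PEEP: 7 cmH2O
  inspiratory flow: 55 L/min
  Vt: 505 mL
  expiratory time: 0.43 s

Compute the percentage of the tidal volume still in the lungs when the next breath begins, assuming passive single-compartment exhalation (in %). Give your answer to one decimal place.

26.1

Flow: 55 L/min ÷ 60 = 0.9167 L/s.
R = (PIP − Pplat)/V̇ = (24.4 − 18.0) / 0.9167 = 6.4/0.9167 = 6.982 cmH2O·s/L.
C = Vt/(Pplat − PEEP) = 505.0 / (18.0 − 7) = 505.0/11.0 = 45.909 mL/cmH2O.
τ = R × C = 6.982 × 0.04591 L/cmH2O = 0.3205 s.
Fraction remaining at end-expiration = e^(−Te/τ) = e^(−0.43/0.3205) = 0.2614 → 26.14%.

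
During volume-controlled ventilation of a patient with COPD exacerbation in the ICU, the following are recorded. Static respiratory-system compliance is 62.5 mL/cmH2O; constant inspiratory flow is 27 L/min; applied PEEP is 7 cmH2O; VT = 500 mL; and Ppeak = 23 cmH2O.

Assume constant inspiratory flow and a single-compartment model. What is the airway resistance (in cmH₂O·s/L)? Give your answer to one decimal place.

17.8

Flow: 27 L/min ÷ 60 = 0.45 L/s.
Equation of motion (constant flow): PIP = Vt/C + R·V̇ + PEEP.
R·V̇ = PIP − Vt/C − PEEP = 23 − 500/62.5 − 7 = 23 − 8.0 − 7 = 8.0 cmH2O.
R = 8.0 / 0.45 = 17.778 cmH2O·s/L.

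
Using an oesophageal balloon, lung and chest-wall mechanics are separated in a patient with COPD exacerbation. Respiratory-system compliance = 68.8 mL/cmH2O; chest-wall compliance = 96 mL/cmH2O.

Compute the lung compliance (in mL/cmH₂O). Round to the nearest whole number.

243

1/CL = 1/Crs − 1/Ccw.
1/CL = 1/68.8 − 1/96 = 0.004118.
CL = 242.84 mL/cmH2O.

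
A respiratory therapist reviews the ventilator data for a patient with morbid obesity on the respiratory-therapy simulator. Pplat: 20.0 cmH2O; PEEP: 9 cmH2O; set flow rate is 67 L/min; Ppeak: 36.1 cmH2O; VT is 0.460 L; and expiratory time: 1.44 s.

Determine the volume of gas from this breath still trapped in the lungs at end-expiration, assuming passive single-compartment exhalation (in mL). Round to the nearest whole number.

42

Flow: 67 L/min ÷ 60 = 1.1167 L/s.
R = (PIP − Pplat)/V̇ = (36.1 − 20.0) / 1.1167 = 16.1/1.1167 = 14.417 cmH2O·s/L.
C = Vt/(Pplat − PEEP) = 460.0 / (20.0 − 9) = 460.0/11.0 = 41.818 mL/cmH2O.
τ = R × C = 14.417 × 0.04182 L/cmH2O = 0.6029 s.
Fraction remaining = e^(−Te/τ) = e^(−1.44/0.6029) = 0.09177.
Trapped volume = 460.0 × 0.09177 = 42.214 mL.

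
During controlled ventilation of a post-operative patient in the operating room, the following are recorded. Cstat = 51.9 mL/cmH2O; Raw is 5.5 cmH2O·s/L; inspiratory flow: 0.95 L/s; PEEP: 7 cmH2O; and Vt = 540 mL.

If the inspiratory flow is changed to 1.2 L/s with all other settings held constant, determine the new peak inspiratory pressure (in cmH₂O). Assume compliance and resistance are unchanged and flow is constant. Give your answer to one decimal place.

24.0

PIP = Vt/C + R·V̇ + PEEP (constant-flow equation of motion).
Only the resistive term changes: ΔPIP = R × ΔV̇ = 5.5 × (1.2 − 0.95) = 5.5 × 0.25 = 1.375 cmH2O.
Original PIP = 540/51.9 + 5.5×0.95 + 7 = 22.63 cmH2O; new PIP = 22.63 + (1.375) = 24.005 cmH2O.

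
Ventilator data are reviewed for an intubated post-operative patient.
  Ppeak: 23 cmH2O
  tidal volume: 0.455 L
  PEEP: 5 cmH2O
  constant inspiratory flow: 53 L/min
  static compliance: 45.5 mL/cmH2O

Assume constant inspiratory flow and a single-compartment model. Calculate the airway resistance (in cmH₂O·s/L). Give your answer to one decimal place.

Flow: 53 L/min ÷ 60 = 0.8833 L/s.
Equation of motion (constant flow): PIP = Vt/C + R·V̇ + PEEP.
R·V̇ = PIP − Vt/C − PEEP = 23 − 455/45.5 − 5 = 23 − 10.0 − 5 = 8.0 cmH2O.
R = 8.0 / 0.8833 = 9.057 cmH2O·s/L.

9.1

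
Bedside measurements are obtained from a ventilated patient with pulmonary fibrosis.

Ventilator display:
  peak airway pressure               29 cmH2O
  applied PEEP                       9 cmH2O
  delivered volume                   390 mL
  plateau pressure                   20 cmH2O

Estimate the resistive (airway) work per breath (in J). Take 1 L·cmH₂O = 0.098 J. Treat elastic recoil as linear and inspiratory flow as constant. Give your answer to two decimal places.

0.34

With constant inspiratory flow the resistive pressure is constant at PIP − Pplat = 29 − 20 = 9.0 cmH2O, so resistive work = 9.0 × 0.390 = 3.51 L·cmH2O.
× 0.098 J/(L·cmH2O) → 0.344 J.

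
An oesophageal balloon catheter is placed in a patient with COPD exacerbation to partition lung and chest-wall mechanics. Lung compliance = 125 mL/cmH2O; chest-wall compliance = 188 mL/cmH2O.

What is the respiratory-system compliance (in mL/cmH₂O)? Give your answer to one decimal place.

Lung and chest wall are elastances in series: 1/Crs = 1/CL + 1/Ccw.
1/Crs = 1/125 + 1/188 = 0.01332.
Crs = 75.075 mL/cmH2O.

75.1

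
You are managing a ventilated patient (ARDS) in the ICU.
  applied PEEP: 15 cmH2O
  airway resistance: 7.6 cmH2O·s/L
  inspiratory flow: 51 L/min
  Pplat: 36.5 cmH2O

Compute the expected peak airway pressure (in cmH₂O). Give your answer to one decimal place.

Flow: 51 L/min ÷ 60 = 0.85 L/s.
PIP = Pplat + Raw × flow = 36.5 + 7.6 × 0.85 = 36.5 + 6.46 = 42.96 cmH2O.

43.0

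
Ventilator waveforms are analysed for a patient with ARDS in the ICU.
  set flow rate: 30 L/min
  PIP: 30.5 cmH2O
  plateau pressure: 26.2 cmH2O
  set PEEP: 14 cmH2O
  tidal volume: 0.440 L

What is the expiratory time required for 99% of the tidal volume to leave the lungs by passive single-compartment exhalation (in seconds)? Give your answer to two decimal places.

Flow: 30 L/min ÷ 60 = 0.5 L/s.
R = (PIP − Pplat)/V̇ = (30.5 − 26.2) / 0.5 = 4.3/0.5 = 8.6 cmH2O·s/L.
C = Vt/(Pplat − PEEP) = 440.0 / (26.2 − 14) = 440.0/12.2 = 36.066 mL/cmH2O.
τ = R × C = 8.6 × 0.03607 L/cmH2O = 0.3102 s.
t = −τ·ln(1 − 0.99) = −0.3102·ln(0.01) = 1.429 s.

1.43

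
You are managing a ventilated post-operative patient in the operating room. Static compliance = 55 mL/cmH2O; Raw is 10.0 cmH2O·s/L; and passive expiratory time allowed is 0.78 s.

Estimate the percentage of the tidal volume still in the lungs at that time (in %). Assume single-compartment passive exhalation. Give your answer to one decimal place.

24.2

τ = R × C = 10.0 × 55 mL/cmH2O = 10.0 × 0.055 L/cmH2O = 0.55 s.
Passive exhalation: V(t)/V₀ = e^(−t/τ) = e^(−0.78/0.55) = 0.2422.
Fraction remaining = 0.2422 → 24.22%.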